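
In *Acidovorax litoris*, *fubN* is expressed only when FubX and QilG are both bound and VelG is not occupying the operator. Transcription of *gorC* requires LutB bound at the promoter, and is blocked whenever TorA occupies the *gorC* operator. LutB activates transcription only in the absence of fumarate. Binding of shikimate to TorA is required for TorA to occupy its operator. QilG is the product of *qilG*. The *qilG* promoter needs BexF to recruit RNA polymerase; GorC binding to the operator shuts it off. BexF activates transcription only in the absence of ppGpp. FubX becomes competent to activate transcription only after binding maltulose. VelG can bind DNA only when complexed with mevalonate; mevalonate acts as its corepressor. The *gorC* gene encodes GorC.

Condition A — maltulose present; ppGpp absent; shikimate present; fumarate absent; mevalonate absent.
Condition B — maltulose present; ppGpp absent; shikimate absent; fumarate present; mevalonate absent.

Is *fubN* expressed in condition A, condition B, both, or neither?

Condition A:
Maltulose is present, so FubX is active.
ppGpp is absent, so BexF is active.
Shikimate is present, so TorA is active.
Fumarate is absent, so LutB is active.
With repressor TorA bound, *gorC* is not transcribed.
So GorC is not produced.
No repressor is bound and BexF is active, so *qilG* is transcribed.
So QilG is produced and active.
Mevalonate is absent, so VelG is inactive.
No repressor is bound and FubX and QilG are active, so *fubN* is transcribed.
→ *fubN* is ON in A.
Condition B:
Maltulose is present, so FubX is active.
ppGpp is absent, so BexF is active.
Shikimate is absent, so TorA is inactive.
Fumarate is present, so LutB is inactive.
Required activator LutB is absent, so *gorC* is not transcribed.
So GorC is not produced.
No repressor is bound and BexF is active, so *qilG* is transcribed.
So QilG is produced and active.
Mevalonate is absent, so VelG is inactive.
No repressor is bound and FubX and QilG are active, so *fubN* is transcribed.
→ *fubN* is ON in B.

both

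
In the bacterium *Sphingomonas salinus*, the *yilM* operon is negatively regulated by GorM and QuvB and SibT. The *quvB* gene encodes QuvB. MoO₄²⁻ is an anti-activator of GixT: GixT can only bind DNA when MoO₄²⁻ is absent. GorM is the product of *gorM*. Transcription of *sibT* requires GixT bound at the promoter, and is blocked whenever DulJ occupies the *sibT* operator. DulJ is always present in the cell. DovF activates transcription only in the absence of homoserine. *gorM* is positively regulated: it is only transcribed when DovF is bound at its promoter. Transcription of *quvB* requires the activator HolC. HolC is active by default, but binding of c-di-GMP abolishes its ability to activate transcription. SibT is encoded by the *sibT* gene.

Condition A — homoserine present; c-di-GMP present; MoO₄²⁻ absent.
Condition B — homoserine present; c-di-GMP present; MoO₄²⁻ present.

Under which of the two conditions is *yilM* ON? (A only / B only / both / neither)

Condition A:
Homoserine is present, so DovF is inactive.
Required activator DovF is absent, so *gorM* is not transcribed.
So GorM is not produced.
c-di-GMP is present, so HolC is inactive.
Required activator HolC is absent, so *quvB* is not transcribed.
So QuvB is not produced.
DulJ is produced constitutively and is active.
MoO₄²⁻ is absent, so GixT is active.
With repressor DulJ bound, *sibT* is not transcribed.
So SibT is not produced.
With no repressor bound, *yilM* is transcribed.
→ *yilM* is ON in A.
Condition B:
Homoserine is present, so DovF is inactive.
Required activator DovF is absent, so *gorM* is not transcribed.
So GorM is not produced.
c-di-GMP is present, so HolC is inactive.
Required activator HolC is absent, so *quvB* is not transcribed.
So QuvB is not produced.
DulJ is produced constitutively and is active.
MoO₄²⁻ is present, so GixT is inactive.
With repressor DulJ bound, *sibT* is not transcribed.
So SibT is not produced.
With no repressor bound, *yilM* is transcribed.
→ *yilM* is ON in B.

both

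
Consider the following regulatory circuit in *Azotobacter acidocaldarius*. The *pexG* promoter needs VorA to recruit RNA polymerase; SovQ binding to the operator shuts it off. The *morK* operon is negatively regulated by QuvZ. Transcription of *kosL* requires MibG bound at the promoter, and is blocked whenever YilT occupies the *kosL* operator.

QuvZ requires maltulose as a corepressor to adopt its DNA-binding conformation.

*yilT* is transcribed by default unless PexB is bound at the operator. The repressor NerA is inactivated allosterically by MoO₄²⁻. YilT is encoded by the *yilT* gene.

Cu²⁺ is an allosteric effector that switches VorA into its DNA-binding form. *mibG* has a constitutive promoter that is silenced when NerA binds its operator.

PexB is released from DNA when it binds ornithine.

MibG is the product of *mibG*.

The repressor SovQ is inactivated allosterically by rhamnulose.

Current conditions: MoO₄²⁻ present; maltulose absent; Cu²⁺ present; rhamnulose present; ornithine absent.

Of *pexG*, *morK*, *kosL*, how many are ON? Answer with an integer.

3

Rhamnulose is present, so SovQ is inactive.
Cu²⁺ is present, so VorA is active.
No repressor is bound and VorA is active, so *pexG* is transcribed.
→ *pexG* is ON.
Maltulose is absent, so QuvZ is inactive.
With no repressor bound, *morK* is transcribed.
→ *morK* is ON.
Ornithine is absent, so PexB is active.
With repressor PexB bound, *yilT* is not transcribed.
So YilT is not produced.
MoO₄²⁻ is present, so NerA is inactive.
With no repressor bound, *mibG* is transcribed.
So MibG is produced and active.
No repressor is bound and MibG is active, so *kosL* is transcribed.
→ *kosL* is ON.
3 of the 3 genes are transcribed.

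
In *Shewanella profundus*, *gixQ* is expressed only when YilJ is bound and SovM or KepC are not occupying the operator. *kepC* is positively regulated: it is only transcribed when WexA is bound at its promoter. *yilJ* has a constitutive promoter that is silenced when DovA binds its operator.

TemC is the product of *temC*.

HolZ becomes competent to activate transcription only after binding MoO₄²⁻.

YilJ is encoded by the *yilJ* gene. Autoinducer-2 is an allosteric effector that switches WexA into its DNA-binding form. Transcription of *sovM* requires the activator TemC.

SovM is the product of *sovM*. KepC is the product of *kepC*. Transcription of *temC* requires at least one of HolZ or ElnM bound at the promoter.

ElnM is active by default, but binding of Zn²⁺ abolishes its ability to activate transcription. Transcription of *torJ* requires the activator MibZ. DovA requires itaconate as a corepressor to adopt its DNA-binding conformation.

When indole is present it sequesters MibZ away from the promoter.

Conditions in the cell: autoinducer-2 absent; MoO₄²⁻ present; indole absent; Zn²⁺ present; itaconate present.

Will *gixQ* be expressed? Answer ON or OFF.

Itaconate is present, so DovA is active.
With repressor DovA bound, *yilJ* is not transcribed.
So YilJ is not produced.
MoO₄²⁻ is present, so HolZ is active.
Zn²⁺ is present, so ElnM is inactive.
Activator HolZ is present, so *temC* is transcribed.
So TemC is produced and active.
No repressor is bound and TemC is active, so *sovM* is transcribed.
So SovM is produced and active.
Autoinducer-2 is absent, so WexA is inactive.
Required activator WexA is absent, so *kepC* is not transcribed.
So KepC is not produced.
With repressor SovM bound, *gixQ* is not transcribed.

OFF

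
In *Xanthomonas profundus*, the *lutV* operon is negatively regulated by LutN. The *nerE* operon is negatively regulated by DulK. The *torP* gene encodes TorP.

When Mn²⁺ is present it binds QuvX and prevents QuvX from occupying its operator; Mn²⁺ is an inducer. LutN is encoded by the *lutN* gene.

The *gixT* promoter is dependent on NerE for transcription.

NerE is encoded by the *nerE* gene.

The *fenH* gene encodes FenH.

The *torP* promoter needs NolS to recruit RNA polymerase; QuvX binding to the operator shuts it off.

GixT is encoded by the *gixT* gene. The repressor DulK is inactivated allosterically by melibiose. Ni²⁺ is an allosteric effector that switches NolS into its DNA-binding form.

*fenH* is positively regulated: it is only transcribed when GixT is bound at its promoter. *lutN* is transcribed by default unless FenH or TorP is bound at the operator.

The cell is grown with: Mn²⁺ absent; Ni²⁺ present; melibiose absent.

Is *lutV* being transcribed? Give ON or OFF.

Melibiose is absent, so DulK is active.
With repressor DulK bound, *nerE* is not transcribed.
So NerE is not produced.
Required activator NerE is absent, so *gixT* is not transcribed.
So GixT is not produced.
Required activator GixT is absent, so *fenH* is not transcribed.
So FenH is not produced.
Ni²⁺ is present, so NolS is active.
Mn²⁺ is absent, so QuvX is active.
With repressor QuvX bound, *torP* is not transcribed.
So TorP is not produced.
With no repressor bound, *lutN* is transcribed.
So LutN is produced and active.
With repressor LutN bound, *lutV* is not transcribed.

OFF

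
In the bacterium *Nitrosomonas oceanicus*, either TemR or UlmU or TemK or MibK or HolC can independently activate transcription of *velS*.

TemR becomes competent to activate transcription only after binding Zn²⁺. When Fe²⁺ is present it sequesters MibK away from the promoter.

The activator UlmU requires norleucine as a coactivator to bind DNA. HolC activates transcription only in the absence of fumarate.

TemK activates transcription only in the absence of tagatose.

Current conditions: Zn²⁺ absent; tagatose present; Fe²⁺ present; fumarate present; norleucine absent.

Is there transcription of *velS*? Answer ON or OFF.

OFF

Zn²⁺ is absent, so TemR is inactive.
Norleucine is absent, so UlmU is inactive.
Tagatose is present, so TemK is inactive.
Fe²⁺ is present, so MibK is inactive.
Fumarate is present, so HolC is inactive.
No activator is available at the *velS* promoter, so *velS* is not transcribed.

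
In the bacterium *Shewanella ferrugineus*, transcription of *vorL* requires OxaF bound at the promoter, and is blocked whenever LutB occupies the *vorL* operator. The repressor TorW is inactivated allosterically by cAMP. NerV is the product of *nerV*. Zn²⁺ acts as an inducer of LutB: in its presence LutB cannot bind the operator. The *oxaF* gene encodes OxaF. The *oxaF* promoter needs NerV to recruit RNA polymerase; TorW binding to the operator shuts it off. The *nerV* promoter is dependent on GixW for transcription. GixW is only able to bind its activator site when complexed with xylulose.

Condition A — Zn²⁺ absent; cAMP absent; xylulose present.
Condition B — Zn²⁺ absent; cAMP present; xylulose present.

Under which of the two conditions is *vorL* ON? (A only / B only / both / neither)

Condition A:
Zn²⁺ is absent, so LutB is active.
cAMP is absent, so TorW is active.
Xylulose is present, so GixW is active.
No repressor is bound and GixW is active, so *nerV* is transcribed.
So NerV is produced and active.
With repressor TorW bound, *oxaF* is not transcribed.
So OxaF is not produced.
With repressor LutB bound, *vorL* is not transcribed.
→ *vorL* is OFF in A.
Condition B:
Zn²⁺ is absent, so LutB is active.
cAMP is present, so TorW is inactive.
Xylulose is present, so GixW is active.
No repressor is bound and GixW is active, so *nerV* is transcribed.
So NerV is produced and active.
No repressor is bound and NerV is active, so *oxaF* is transcribed.
So OxaF is produced and active.
With repressor LutB bound, *vorL* is not transcribed.
→ *vorL* is OFF in B.

neither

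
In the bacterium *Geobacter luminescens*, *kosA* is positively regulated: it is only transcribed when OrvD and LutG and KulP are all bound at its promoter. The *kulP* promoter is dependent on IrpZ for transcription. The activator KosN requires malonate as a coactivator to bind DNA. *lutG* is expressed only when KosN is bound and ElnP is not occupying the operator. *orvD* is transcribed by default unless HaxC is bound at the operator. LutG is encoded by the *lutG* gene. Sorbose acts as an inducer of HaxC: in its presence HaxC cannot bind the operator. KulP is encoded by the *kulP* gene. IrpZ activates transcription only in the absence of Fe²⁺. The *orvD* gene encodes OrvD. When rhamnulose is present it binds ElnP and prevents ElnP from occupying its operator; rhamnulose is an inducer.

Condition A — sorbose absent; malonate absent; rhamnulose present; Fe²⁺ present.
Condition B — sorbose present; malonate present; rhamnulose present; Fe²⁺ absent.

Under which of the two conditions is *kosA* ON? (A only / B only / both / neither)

Condition A:
Sorbose is absent, so HaxC is active.
With repressor HaxC bound, *orvD* is not transcribed.
So OrvD is not produced.
Malonate is absent, so KosN is inactive.
Rhamnulose is present, so ElnP is inactive.
Required activator KosN is absent, so *lutG* is not transcribed.
So LutG is not produced.
Fe²⁺ is present, so IrpZ is inactive.
Required activator IrpZ is absent, so *kulP* is not transcribed.
So KulP is not produced.
Required activator OrvD is absent, so *kosA* is not transcribed.
→ *kosA* is OFF in A.
Condition B:
Sorbose is present, so HaxC is inactive.
With no repressor bound, *orvD* is transcribed.
So OrvD is produced and active.
Malonate is present, so KosN is active.
Rhamnulose is present, so ElnP is inactive.
No repressor is bound and KosN is active, so *lutG* is transcribed.
So LutG is produced and active.
Fe²⁺ is absent, so IrpZ is active.
No repressor is bound and IrpZ is active, so *kulP* is transcribed.
So KulP is produced and active.
No repressor is bound and OrvD and LutG and KulP are active, so *kosA* is transcribed.
→ *kosA* is ON in B.

B only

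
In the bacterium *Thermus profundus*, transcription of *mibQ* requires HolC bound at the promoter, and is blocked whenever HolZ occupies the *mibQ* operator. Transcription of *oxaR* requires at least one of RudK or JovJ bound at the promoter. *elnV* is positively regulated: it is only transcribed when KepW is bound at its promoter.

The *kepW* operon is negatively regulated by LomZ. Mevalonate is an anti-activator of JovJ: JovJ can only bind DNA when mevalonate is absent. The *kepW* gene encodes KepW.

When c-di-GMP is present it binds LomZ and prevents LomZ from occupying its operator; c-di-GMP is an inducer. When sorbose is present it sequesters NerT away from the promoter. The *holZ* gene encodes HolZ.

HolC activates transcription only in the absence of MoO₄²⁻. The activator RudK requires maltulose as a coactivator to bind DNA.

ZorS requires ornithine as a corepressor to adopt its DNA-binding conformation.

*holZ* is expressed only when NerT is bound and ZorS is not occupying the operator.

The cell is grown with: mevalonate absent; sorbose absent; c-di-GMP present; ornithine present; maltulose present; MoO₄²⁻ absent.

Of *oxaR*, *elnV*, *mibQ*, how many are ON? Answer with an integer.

Maltulose is present, so RudK is active.
Mevalonate is absent, so JovJ is active.
Activator RudK is present, so *oxaR* is transcribed.
→ *oxaR* is ON.
c-di-GMP is present, so LomZ is inactive.
With no repressor bound, *kepW* is transcribed.
So KepW is produced and active.
No repressor is bound and KepW is active, so *elnV* is transcribed.
→ *elnV* is ON.
MoO₄²⁻ is absent, so HolC is active.
Sorbose is absent, so NerT is active.
Ornithine is present, so ZorS is active.
With repressor ZorS bound, *holZ* is not transcribed.
So HolZ is not produced.
No repressor is bound and HolC is active, so *mibQ* is transcribed.
→ *mibQ* is ON.
3 of the 3 genes are transcribed.

3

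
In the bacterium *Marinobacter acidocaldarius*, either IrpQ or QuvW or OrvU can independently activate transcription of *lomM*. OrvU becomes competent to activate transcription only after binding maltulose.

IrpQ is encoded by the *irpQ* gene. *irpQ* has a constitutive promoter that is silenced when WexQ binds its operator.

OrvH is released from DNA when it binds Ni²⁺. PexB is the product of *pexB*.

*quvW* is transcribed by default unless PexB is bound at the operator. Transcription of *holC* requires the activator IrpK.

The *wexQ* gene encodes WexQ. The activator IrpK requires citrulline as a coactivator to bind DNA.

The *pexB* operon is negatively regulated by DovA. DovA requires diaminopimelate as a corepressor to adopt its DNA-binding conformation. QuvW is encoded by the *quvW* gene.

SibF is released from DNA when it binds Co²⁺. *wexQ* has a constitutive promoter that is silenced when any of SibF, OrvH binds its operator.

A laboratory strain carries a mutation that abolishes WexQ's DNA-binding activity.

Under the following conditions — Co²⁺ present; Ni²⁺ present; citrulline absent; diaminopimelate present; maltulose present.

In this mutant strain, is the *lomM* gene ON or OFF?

WexQ is non-functional in this strain, so it has no effect.
With no repressor bound, *irpQ* is transcribed.
So IrpQ is produced and active.
Diaminopimelate is present, so DovA is active.
With repressor DovA bound, *pexB* is not transcribed.
So PexB is not produced.
With no repressor bound, *quvW* is transcribed.
So QuvW is produced and active.
Maltulose is present, so OrvU is active.
Activator IrpQ is present, so *lomM* is transcribed.

ON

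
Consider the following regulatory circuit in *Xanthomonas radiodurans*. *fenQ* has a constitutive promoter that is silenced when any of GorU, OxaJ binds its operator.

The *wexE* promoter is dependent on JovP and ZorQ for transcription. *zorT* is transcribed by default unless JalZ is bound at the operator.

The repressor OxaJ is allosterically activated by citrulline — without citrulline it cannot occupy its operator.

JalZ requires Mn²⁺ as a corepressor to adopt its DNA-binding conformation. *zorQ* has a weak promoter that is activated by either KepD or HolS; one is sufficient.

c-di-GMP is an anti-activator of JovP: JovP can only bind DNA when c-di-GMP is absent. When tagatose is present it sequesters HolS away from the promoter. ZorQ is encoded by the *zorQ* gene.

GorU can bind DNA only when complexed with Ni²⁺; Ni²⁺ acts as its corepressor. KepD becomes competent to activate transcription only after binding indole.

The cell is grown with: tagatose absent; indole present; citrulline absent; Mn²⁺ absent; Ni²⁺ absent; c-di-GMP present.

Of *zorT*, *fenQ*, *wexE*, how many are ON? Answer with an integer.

Mn²⁺ is absent, so JalZ is inactive.
With no repressor bound, *zorT* is transcribed.
→ *zorT* is ON.
Ni²⁺ is absent, so GorU is inactive.
Citrulline is absent, so OxaJ is inactive.
With no repressor bound, *fenQ* is transcribed.
→ *fenQ* is ON.
c-di-GMP is present, so JovP is inactive.
Indole is present, so KepD is active.
Tagatose is absent, so HolS is active.
Activator KepD is present, so *zorQ* is transcribed.
So ZorQ is produced and active.
Required activator JovP is absent, so *wexE* is not transcribed.
→ *wexE* is OFF.
2 of the 3 genes are transcribed.

2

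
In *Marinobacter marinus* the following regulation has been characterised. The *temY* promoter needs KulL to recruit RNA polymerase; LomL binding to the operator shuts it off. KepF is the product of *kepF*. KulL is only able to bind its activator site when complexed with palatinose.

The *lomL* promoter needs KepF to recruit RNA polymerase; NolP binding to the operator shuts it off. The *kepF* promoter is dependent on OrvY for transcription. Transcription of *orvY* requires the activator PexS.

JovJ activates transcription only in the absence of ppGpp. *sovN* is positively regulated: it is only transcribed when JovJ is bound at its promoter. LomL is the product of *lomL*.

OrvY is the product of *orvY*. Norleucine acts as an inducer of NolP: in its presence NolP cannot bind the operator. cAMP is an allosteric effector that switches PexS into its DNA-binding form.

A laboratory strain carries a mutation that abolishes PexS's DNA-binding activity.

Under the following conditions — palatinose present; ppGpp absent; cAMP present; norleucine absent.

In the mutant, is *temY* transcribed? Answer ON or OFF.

ON

Palatinose is present, so KulL is active.
Norleucine is absent, so NolP is active.
PexS is non-functional in this strain, so it has no effect.
Required activator PexS is absent, so *orvY* is not transcribed.
So OrvY is not produced.
Required activator OrvY is absent, so *kepF* is not transcribed.
So KepF is not produced.
With repressor NolP bound, *lomL* is not transcribed.
So LomL is not produced.
No repressor is bound and KulL is active, so *temY* is transcribed.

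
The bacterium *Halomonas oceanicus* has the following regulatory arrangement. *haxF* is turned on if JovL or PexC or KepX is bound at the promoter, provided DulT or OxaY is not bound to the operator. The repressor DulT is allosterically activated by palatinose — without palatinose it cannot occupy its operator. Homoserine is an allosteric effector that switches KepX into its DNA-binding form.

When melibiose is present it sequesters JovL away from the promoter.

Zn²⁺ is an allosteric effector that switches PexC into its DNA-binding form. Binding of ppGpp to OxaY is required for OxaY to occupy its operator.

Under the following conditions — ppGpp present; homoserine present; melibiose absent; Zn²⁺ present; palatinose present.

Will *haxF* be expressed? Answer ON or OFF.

OFF

Melibiose is absent, so JovL is active.
Zn²⁺ is present, so PexC is active.
Homoserine is present, so KepX is active.
Palatinose is present, so DulT is active.
ppGpp is present, so OxaY is active.
With repressor DulT bound, *haxF* is not transcribed.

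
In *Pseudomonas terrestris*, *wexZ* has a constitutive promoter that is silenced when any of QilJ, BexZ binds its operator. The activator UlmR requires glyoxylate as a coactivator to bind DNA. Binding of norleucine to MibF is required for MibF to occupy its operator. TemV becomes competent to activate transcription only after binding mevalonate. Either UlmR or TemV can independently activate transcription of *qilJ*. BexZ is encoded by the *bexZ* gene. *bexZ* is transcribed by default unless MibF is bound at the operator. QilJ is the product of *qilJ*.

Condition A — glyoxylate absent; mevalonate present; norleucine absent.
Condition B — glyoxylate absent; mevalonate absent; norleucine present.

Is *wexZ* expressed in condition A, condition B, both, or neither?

B only

Condition A:
Glyoxylate is absent, so UlmR is inactive.
Mevalonate is present, so TemV is active.
Activator TemV is present, so *qilJ* is transcribed.
So QilJ is produced and active.
Norleucine is absent, so MibF is inactive.
With no repressor bound, *bexZ* is transcribed.
So BexZ is produced and active.
With repressor QilJ bound, *wexZ* is not transcribed.
→ *wexZ* is OFF in A.
Condition B:
Glyoxylate is absent, so UlmR is inactive.
Mevalonate is absent, so TemV is inactive.
No activator is available at the *qilJ* promoter, so *qilJ* is not transcribed.
So QilJ is not produced.
Norleucine is present, so MibF is active.
With repressor MibF bound, *bexZ* is not transcribed.
So BexZ is not produced.
With no repressor bound, *wexZ* is transcribed.
→ *wexZ* is ON in B.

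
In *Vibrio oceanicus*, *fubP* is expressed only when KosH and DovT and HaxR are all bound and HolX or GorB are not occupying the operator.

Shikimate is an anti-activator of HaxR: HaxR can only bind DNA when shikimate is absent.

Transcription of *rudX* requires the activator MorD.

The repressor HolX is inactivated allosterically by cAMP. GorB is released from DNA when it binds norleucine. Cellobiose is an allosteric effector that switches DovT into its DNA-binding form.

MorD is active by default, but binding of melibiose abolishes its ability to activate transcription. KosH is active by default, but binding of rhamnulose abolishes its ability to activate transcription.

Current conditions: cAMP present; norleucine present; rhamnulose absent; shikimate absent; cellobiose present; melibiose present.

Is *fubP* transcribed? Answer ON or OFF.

ON

Rhamnulose is absent, so KosH is active.
Cellobiose is present, so DovT is active.
Shikimate is absent, so HaxR is active.
cAMP is present, so HolX is inactive.
Norleucine is present, so GorB is inactive.
No repressor is bound and KosH and DovT and HaxR are active, so *fubP* is transcribed.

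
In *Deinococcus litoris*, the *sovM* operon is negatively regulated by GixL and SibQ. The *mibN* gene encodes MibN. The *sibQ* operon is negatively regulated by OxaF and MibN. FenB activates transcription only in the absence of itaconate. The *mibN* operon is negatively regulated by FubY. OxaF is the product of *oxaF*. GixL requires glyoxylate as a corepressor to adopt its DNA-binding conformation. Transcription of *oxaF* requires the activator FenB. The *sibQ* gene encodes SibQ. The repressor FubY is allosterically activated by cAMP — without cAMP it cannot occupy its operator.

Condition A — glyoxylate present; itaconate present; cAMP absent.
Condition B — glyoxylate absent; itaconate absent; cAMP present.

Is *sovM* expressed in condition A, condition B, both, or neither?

B only

Condition A:
Glyoxylate is present, so GixL is active.
Itaconate is present, so FenB is inactive.
Required activator FenB is absent, so *oxaF* is not transcribed.
So OxaF is not produced.
cAMP is absent, so FubY is inactive.
With no repressor bound, *mibN* is transcribed.
So MibN is produced and active.
With repressor MibN bound, *sibQ* is not transcribed.
So SibQ is not produced.
With repressor GixL bound, *sovM* is not transcribed.
→ *sovM* is OFF in A.
Condition B:
Glyoxylate is absent, so GixL is inactive.
Itaconate is absent, so FenB is active.
No repressor is bound and FenB is active, so *oxaF* is transcribed.
So OxaF is produced and active.
cAMP is present, so FubY is active.
With repressor FubY bound, *mibN* is not transcribed.
So MibN is not produced.
With repressor OxaF bound, *sibQ* is not transcribed.
So SibQ is not produced.
With no repressor bound, *sovM* is transcribed.
→ *sovM* is ON in B.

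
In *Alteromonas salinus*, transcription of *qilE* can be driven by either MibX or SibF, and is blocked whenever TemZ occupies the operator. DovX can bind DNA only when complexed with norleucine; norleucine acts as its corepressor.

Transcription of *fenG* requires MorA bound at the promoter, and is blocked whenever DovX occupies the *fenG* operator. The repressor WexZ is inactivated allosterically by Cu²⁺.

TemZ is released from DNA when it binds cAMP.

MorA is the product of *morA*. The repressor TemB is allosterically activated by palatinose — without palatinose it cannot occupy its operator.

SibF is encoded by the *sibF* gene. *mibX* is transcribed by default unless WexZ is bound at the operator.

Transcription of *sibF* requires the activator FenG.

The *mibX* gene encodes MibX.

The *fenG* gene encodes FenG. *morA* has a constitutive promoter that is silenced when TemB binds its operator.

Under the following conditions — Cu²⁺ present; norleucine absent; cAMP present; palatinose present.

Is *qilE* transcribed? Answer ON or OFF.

cAMP is present, so TemZ is inactive.
Cu²⁺ is present, so WexZ is inactive.
With no repressor bound, *mibX* is transcribed.
So MibX is produced and active.
Palatinose is present, so TemB is active.
With repressor TemB bound, *morA* is not transcribed.
So MorA is not produced.
Norleucine is absent, so DovX is inactive.
Required activator MorA is absent, so *fenG* is not transcribed.
So FenG is not produced.
Required activator FenG is absent, so *sibF* is not transcribed.
So SibF is not produced.
Activator MibX is present, so *qilE* is transcribed.

ON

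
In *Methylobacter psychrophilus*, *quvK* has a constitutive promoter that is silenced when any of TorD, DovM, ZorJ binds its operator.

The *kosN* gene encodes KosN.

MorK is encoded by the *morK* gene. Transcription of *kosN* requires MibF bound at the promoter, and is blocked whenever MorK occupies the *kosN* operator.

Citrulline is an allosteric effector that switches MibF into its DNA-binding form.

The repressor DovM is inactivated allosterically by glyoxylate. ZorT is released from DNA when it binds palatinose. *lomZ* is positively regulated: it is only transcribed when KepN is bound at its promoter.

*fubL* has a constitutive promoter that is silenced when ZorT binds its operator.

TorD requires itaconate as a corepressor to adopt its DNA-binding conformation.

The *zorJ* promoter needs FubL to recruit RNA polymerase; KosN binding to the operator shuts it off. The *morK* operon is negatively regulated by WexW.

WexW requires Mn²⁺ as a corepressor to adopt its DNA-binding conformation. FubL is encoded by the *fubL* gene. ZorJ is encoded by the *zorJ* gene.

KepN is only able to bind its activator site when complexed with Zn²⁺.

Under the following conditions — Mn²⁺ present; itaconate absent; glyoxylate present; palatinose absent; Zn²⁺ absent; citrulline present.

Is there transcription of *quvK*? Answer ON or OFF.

Itaconate is absent, so TorD is inactive.
Glyoxylate is present, so DovM is inactive.
Palatinose is absent, so ZorT is active.
With repressor ZorT bound, *fubL* is not transcribed.
So FubL is not produced.
Mn²⁺ is present, so WexW is active.
With repressor WexW bound, *morK* is not transcribed.
So MorK is not produced.
Citrulline is present, so MibF is active.
No repressor is bound and MibF is active, so *kosN* is transcribed.
So KosN is produced and active.
With repressor KosN bound, *zorJ* is not transcribed.
So ZorJ is not produced.
With no repressor bound, *quvK* is transcribed.

ON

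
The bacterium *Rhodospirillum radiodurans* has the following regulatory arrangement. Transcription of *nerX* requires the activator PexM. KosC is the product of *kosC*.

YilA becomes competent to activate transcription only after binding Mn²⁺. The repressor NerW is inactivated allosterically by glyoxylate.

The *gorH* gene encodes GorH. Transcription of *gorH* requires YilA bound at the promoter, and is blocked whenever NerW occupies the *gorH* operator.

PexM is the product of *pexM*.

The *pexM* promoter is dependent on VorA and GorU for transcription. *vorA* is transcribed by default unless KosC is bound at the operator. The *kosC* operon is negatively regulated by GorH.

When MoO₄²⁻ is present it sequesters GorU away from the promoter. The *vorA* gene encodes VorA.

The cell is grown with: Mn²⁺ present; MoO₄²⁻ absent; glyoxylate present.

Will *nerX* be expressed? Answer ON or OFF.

Glyoxylate is present, so NerW is inactive.
Mn²⁺ is present, so YilA is active.
No repressor is bound and YilA is active, so *gorH* is transcribed.
So GorH is produced and active.
With repressor GorH bound, *kosC* is not transcribed.
So KosC is not produced.
With no repressor bound, *vorA* is transcribed.
So VorA is produced and active.
MoO₄²⁻ is absent, so GorU is active.
No repressor is bound and VorA and GorU are active, so *pexM* is transcribed.
So PexM is produced and active.
No repressor is bound and PexM is active, so *nerX* is transcribed.

ON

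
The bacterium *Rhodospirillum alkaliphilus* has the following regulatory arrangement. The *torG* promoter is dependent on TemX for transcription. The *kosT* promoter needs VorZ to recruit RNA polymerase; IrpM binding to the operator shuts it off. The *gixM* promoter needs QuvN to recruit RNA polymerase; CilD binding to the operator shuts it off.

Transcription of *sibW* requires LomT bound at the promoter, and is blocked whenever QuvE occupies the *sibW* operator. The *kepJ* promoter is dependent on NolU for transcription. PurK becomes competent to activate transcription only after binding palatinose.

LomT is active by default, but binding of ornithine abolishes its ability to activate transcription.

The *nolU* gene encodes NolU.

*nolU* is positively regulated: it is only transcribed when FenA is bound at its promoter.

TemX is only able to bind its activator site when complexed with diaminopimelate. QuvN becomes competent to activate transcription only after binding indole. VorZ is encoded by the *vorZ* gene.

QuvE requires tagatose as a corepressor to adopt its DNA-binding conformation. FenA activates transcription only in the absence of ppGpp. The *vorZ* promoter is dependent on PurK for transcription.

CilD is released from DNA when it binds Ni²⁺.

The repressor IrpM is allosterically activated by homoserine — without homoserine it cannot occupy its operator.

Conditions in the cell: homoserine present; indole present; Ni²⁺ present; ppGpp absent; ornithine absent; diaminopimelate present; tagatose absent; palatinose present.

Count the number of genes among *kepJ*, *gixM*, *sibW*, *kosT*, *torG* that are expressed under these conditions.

4

ppGpp is absent, so FenA is active.
No repressor is bound and FenA is active, so *nolU* is transcribed.
So NolU is produced and active.
No repressor is bound and NolU is active, so *kepJ* is transcribed.
→ *kepJ* is ON.
Indole is present, so QuvN is active.
Ni²⁺ is present, so CilD is inactive.
No repressor is bound and QuvN is active, so *gixM* is transcribed.
→ *gixM* is ON.
Tagatose is absent, so QuvE is inactive.
Ornithine is absent, so LomT is active.
No repressor is bound and LomT is active, so *sibW* is transcribed.
→ *sibW* is ON.
Homoserine is present, so IrpM is active.
Palatinose is present, so PurK is active.
No repressor is bound and PurK is active, so *vorZ* is transcribed.
So VorZ is produced and active.
With repressor IrpM bound, *kosT* is not transcribed.
→ *kosT* is OFF.
Diaminopimelate is present, so TemX is active.
No repressor is bound and TemX is active, so *torG* is transcribed.
→ *torG* is ON.
4 of the 5 genes are transcribed.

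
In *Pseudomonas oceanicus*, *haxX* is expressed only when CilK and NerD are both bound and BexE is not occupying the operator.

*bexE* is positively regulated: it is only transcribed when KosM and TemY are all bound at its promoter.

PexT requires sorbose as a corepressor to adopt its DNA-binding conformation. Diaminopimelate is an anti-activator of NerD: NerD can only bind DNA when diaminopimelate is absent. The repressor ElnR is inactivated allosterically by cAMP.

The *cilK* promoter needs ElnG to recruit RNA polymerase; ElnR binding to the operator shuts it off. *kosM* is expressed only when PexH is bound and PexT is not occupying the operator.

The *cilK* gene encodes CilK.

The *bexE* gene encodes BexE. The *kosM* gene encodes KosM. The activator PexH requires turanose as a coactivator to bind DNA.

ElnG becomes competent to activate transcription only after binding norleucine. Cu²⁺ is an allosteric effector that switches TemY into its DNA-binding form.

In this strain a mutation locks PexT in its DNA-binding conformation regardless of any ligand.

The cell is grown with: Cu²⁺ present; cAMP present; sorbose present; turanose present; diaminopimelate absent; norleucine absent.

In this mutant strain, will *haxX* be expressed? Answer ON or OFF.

OFF

PexT is constitutively active in this strain.
Turanose is present, so PexH is active.
With repressor PexT bound, *kosM* is not transcribed.
So KosM is not produced.
Cu²⁺ is present, so TemY is active.
Required activator KosM is absent, so *bexE* is not transcribed.
So BexE is not produced.
cAMP is present, so ElnR is inactive.
Norleucine is absent, so ElnG is inactive.
Required activator ElnG is absent, so *cilK* is not transcribed.
So CilK is not produced.
Diaminopimelate is absent, so NerD is active.
Required activator CilK is absent, so *haxX* is not transcribed.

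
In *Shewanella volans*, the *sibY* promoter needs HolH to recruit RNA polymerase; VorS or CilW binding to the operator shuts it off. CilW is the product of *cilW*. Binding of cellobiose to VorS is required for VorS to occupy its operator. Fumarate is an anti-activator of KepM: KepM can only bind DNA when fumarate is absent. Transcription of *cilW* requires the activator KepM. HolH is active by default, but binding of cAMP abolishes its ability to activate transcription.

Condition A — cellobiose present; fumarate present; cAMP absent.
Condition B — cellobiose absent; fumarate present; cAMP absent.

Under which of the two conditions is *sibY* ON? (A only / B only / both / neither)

B only

Condition A:
Cellobiose is present, so VorS is active.
Fumarate is present, so KepM is inactive.
Required activator KepM is absent, so *cilW* is not transcribed.
So CilW is not produced.
cAMP is absent, so HolH is active.
With repressor VorS bound, *sibY* is not transcribed.
→ *sibY* is OFF in A.
Condition B:
Cellobiose is absent, so VorS is inactive.
Fumarate is present, so KepM is inactive.
Required activator KepM is absent, so *cilW* is not transcribed.
So CilW is not produced.
cAMP is absent, so HolH is active.
No repressor is bound and HolH is active, so *sibY* is transcribed.
→ *sibY* is ON in B.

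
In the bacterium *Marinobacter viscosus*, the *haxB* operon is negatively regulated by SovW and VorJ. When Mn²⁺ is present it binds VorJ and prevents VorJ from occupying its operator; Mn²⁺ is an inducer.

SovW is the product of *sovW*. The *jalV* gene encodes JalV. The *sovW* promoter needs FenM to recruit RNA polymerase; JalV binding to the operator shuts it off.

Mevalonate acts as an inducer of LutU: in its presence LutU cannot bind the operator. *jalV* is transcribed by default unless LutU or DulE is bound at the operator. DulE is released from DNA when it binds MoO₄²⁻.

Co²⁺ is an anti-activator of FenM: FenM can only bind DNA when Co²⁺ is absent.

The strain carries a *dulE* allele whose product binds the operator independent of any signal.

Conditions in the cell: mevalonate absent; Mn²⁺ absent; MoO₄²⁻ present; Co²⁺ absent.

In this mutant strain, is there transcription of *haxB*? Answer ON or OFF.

OFF

Co²⁺ is absent, so FenM is active.
Mevalonate is absent, so LutU is active.
DulE is constitutively active in this strain.
With repressor LutU bound, *jalV* is not transcribed.
So JalV is not produced.
No repressor is bound and FenM is active, so *sovW* is transcribed.
So SovW is produced and active.
Mn²⁺ is absent, so VorJ is active.
With repressor SovW bound, *haxB* is not transcribed.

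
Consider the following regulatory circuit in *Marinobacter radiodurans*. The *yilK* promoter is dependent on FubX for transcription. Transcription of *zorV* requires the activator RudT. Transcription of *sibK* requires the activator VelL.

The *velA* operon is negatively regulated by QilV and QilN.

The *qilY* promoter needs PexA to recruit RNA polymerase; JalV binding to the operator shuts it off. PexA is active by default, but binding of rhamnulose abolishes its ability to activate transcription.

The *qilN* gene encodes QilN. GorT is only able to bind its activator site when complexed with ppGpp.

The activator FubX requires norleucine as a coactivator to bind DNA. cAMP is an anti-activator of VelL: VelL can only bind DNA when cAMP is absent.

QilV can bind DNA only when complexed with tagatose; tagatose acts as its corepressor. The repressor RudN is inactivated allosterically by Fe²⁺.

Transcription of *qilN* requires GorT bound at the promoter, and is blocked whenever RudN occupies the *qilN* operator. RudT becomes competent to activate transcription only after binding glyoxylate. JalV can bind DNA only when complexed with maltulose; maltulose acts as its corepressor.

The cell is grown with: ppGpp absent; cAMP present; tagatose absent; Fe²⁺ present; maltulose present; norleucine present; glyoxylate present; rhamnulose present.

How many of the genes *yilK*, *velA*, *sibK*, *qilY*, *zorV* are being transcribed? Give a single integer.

Norleucine is present, so FubX is active.
No repressor is bound and FubX is active, so *yilK* is transcribed.
→ *yilK* is ON.
Tagatose is absent, so QilV is inactive.
Fe²⁺ is present, so RudN is inactive.
ppGpp is absent, so GorT is inactive.
Required activator GorT is absent, so *qilN* is not transcribed.
So QilN is not produced.
With no repressor bound, *velA* is transcribed.
→ *velA* is ON.
cAMP is present, so VelL is inactive.
Required activator VelL is absent, so *sibK* is not transcribed.
→ *sibK* is OFF.
Maltulose is present, so JalV is active.
Rhamnulose is present, so PexA is inactive.
With repressor JalV bound, *qilY* is not transcribed.
→ *qilY* is OFF.
Glyoxylate is present, so RudT is active.
No repressor is bound and RudT is active, so *zorV* is transcribed.
→ *zorV* is ON.
3 of the 5 genes are transcribed.

3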